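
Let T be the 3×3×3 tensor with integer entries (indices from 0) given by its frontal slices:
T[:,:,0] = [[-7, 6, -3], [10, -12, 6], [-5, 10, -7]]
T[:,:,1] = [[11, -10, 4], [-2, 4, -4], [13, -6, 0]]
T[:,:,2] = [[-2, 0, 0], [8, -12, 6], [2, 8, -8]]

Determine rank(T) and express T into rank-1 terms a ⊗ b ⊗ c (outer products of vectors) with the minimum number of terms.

Lower bound: the mode-2 unfolding of T (rows indexed by j, columns by (i,k) = (0,0), (0,1), (0,2), (1,0), (1,1), (1,2), (2,0), (2,1), (2,2)) is [[-7, 11, -2, 10, -2, 8, -5, 13, 2], [6, -10, 0, -12, 4, -12, 10, -6, 8], [-3, 4, 0, 6, -4, 6, -7, 0, -8]].
There the 3×3 minor on rows j ∈ {0, 1, 2}, columns (i,k) ∈ {(0,0), (0,1), (0,2)} is det [[-7, 11, -2], [6, -10, 0], [-3, 4, 0]] = 12 ≠ 0, so this unfolding has rank ≥ 3; CP rank is at least every unfolding rank, so rank(T) ≥ 3. (Unfolding ranks only ever bound the CP rank from below — rank(T) can be strictly larger than all of them — so the matching upper bound has to come from an explicit 3-term decomposition.)
Upper bound: T is a sum of 3 rank-1 terms, T = [1, -1, 1] ⊗ [2, -2, 1] ⊗ [-4, 4, -2] + [1, 2, -1] ⊗ [1, 2, -2] ⊗ [-1, -1, -2] + [1, 2, 1] ⊗ [2, 0, -1] ⊗ [1, 2, 2] (written with every a and b primitive with positive leading entry and the scale carried by c; CP decompositions are not unique, and this one is verified by expanding entrywise), so rank(T) ≤ 3.
These bounds meet, so rank(T) = 3.

rank(T) = 3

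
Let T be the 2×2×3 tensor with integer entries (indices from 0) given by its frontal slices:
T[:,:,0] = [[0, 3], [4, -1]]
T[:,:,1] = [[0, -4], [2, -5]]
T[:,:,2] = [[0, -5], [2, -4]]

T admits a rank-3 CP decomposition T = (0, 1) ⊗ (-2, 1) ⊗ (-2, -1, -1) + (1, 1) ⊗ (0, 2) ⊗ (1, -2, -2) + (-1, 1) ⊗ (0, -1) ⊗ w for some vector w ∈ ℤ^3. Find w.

Subtract the known terms from T to get the rank-1 residual R = (-1, 1) ⊗ (0, -1) ⊗ w, so R[i,j,k] = a[i]·b[j]·w[k]. Pick indices with nonzero a[0]·b[1] = (-1)·(-1) = 1. Only the fibre through (0,1,·) is needed: R[0,1,:] = T[0,1,:] − Σₗ aₗ[0]bₗ[1]cₗ = [3, -4, -5] − (0)·(1)·(-2, -1, -1) − (1)·(2)·(1, -2, -2) = [1, 0, -1]. Then w[k] = R[0,1,k] / 1 for each k, giving w = [1, 0, -1] / 1 = (1, 0, -1).

w = (1, 0, -1)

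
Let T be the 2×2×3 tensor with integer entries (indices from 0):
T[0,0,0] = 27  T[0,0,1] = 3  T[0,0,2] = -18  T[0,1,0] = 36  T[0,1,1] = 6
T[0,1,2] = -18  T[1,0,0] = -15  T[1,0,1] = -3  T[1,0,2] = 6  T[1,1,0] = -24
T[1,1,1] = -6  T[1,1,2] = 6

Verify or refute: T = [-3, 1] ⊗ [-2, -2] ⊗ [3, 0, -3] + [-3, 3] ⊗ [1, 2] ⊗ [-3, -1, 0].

Yes

Reconstruct entrywise from the claimed factors. For example, T[0,1,2] = -18 and Σₗ aₗ[0]bₗ[1]cₗ[2] = (-3)·(-2)·(-3) + (-3)·(2)·(0) = -18; checking all 12 entries, every one matches. The claim holds.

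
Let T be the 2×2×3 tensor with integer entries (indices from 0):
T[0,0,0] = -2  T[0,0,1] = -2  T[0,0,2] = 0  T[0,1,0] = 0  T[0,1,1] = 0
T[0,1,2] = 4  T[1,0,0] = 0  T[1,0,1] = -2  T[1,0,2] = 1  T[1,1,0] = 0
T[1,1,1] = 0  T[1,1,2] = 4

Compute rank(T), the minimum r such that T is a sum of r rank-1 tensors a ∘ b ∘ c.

3

Lower bound: in the mode-3 unfolding of T (rows indexed by k, columns by (i,j)) the 3×3 minor on rows k ∈ {0, 1, 2}, columns (i,j) ∈ {(0,0), (0,1), (1,0)} is det [[-2, 0, 0], [-2, 0, -2], [0, 4, 1]] = -16 ≠ 0, so that unfolding has rank ≥ 3 and hence rank(T) ≥ 3 (CP rank is at least every unfolding rank, though it can be larger).
Upper bound: T is a sum of 3 rank-1 terms, T = (1, 1) ∘ (1, 0) ∘ (2, -2, -2) + (1, 1) ∘ (1, 1) ∘ (0, 0, 4) + (2, 1) ∘ (1, 0) ∘ (-2, 0, -1) (one valid choice — decompositions are not unique — normalised so each a, b is primitive with positive first nonzero entry; check it by expanding all entries), so rank(T) ≤ 3.
These bounds meet, so rank(T) = 3.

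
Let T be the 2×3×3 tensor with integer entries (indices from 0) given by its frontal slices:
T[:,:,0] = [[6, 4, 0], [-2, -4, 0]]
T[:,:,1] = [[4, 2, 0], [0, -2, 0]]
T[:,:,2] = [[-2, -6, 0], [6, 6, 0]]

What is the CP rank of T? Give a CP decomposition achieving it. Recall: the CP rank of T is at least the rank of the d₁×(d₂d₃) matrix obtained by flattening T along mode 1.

rank(T) = 3

Lower bound: the mode-3 unfolding of T (rows indexed by k, columns by (i,j) = (0,0), (0,1), (0,2), (1,0), (1,1), (1,2)) is [[6, 4, 0, -2, -4, 0], [4, 2, 0, 0, -2, 0], [-2, -6, 0, 6, 6, 0]].
There the 3×3 minor on rows k ∈ {0, 1, 2}, columns (i,j) ∈ {(0,0), (0,1), (1,0)} is det [[6, 4, -2], [4, 2, 0], [-2, -6, 6]] = 16 ≠ 0, so this unfolding has rank ≥ 3; CP rank is at least every unfolding rank, so rank(T) ≥ 3. (This is only a lower bound: in general the CP rank may exceed every unfolding rank, so we still need to exhibit 3 rank-1 terms summing to T.)
Upper bound: T is a sum of 3 rank-1 terms, T = (1, -1) (x) (0, 1, 0) (x) (0, 0, -2) + (1, -1) (x) (1, 1, 0) (x) (4, 2, -4) + (1, 1) (x) (1, 0, 0) (x) (2, 2, 2) (written with every a and b primitive with positive leading entry and the scale carried by c; CP decompositions are not unique, and this one is verified by expanding entrywise), so rank(T) ≤ 3.
These bounds meet, so rank(T) = 3.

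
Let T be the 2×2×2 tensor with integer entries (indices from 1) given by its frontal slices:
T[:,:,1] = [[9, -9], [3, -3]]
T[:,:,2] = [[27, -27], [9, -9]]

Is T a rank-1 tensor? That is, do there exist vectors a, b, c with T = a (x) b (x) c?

The mode-1 fibre T[:,1,1] = [9, 3] gives a = [3, 1] (primitive direction); the mode-2 fibre T[1,:,1] = [9, -9] gives b = [1, -1]; then c[k] = T[1,1,k] / (a[1]·b[1]) = [9, 27] / 3 = [3, 9].
Expanding [3, 1] (x) [1, -1] (x) [3, 9] reproduces all 8 entries of T, so T = [3, 1] (x) [1, -1] (x) [3, 9] and rank(T) ≤ 1.
Equivalently every frontal slice T[:,:,k] is c[k] times the rank-1 matrix [3, 1] (x) [1, -1]. So T has rank 1 (it is nonzero).

Yes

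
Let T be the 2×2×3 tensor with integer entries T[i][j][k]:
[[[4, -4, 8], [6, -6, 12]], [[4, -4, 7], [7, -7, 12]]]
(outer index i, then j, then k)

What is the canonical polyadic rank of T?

2

Lower bound: in the mode-3 unfolding of T (rows indexed by k, columns by (i,j)) the 2×2 minor on rows k ∈ {0, 2}, columns (i,j) ∈ {(0,0), (1,0)} is det [[4, 4], [8, 7]] = -4 ≠ 0, so that unfolding has rank ≥ 2 and hence rank(T) ≥ 2 (CP rank is at least every unfolding rank, though it can be larger).
Upper bound: with S_k = T[:,:,k], the two rank-1 terms a₁b₁ᵀ, a₂b₂ᵀ are the rank-1 members of the pencil x·S₀ + y·S₂.
det(x·S₀ + y·S₂) is 4·x² + 14·xy + 12·y² = 2·(2·x + 3·y)(x + 2·y), vanishing at (x:y) = (3:-2) and (2:-1).
M₁ = 3·S₀ − 2·S₂ = [[-4, -6], [-2, -3]] = −[2, 1][2, 3]ᵀ and M₂ = 2·S₀ − S₂ = [[0, 0], [1, 2]] = [0, 1][1, 2]ᵀ, so take a₁ = [2, 1], b₁ = [2, 3], a₂ = [0, 1], b₂ = [1, 2].
Each slice is an integer combination of E₁ = a₁b₁ᵀ and E₂ = a₂b₂ᵀ: S₀ = E₁ + 2·E₂, S₁ = −E₁ − 2·E₂, S₂ = 2·E₁ + 3·E₂; reading off coefficients, c₁ = [1, -1, 2] and c₂ = [2, -2, 3].
Hence T = [2, 1] ⊗ [2, 3] ⊗ [1, -1, 2] + [0, 1] ⊗ [1, 2] ⊗ [2, -2, 3], so rank(T) ≤ 2.
These bounds meet, so rank(T) = 2.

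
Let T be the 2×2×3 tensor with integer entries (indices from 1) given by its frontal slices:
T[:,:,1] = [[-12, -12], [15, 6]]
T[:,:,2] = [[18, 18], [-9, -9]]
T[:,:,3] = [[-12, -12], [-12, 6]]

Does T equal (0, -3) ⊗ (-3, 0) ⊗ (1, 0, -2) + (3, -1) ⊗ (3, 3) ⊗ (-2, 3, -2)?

No

Reconstruct entry (1,1,1) from the claimed factors: Σₗ aₗ[1]bₗ[1]cₗ[1] = (0)·(-3)·(1) + (3)·(3)·(-2) = -18, but T[1,1,1] = -12. The claim is false.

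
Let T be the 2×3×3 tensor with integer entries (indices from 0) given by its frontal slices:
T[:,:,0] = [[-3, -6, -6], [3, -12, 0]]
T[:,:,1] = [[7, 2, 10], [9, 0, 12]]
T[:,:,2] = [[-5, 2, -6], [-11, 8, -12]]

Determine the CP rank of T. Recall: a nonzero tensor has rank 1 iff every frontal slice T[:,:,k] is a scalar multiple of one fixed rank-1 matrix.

Lower bound: the mode-1 unfolding of T (rows indexed by i, columns by (j,k) = (0,0), (0,1), (0,2), (1,0), (1,1), (1,2), (2,0), (2,1), (2,2)) is [[-3, 7, -5, -6, 2, 2, -6, 10, -6], [3, 9, -11, -12, 0, 8, 0, 12, -12]].
There the 2×2 minor on rows i ∈ {0, 1}, columns (j,k) ∈ {(0,0), (0,1)} is det [[-3, 7], [3, 9]] = -48 ≠ 0, so this unfolding has rank ≥ 2; CP rank is at least every unfolding rank, so rank(T) ≥ 2. (Flattening ranks never certify an upper bound on CP rank; for that we must actually write T with 2 rank-1 terms.)
Upper bound — finding two terms. Write S_k = T[:,:,k] for the frontal slices: S₀ = [[-3, -6, -6], [3, -12, 0]], S₁ = [[7, 2, 10], [9, 0, 12]], S₂ = [[-5, 2, -6], [-11, 8, -12]].
If T = a₁ ⊗ b₁ ⊗ c₁ + a₂ ⊗ b₂ ⊗ c₂ then each S_k = c₁[k]·a₁b₁ᵀ + c₂[k]·a₂b₂ᵀ. S₀ and S₁ are linearly independent, so a₁b₁ᵀ and a₂b₂ᵀ must span the same plane of matrices: they are the rank-1 matrices of the form x·S₀ + y·S₁.
The 2×2 minor of x·S₀ + y·S₁ on rows {0,1}, columns {0,1} is 54·x² − 36·xy − 18·y² = 18·(x − y)(3·x + y), vanishing at (x:y) = (1:1) and (1:-3).
M₁ = S₀ + S₁ = [[4, -4, 4], [12, -12, 12]] = 4·[1, 3][1, -1, 1]ᵀ and M₂ = S₀ − 3·S₁ = [[-24, -12, -36], [-24, -12, -36]] = (-12)·[1, 1][2, 1, 3]ᵀ, so take a₁ = [1, 3], b₁ = [1, -1, 1], a₂ = [1, 1], b₂ = [2, 1, 3].
Each slice is an integer combination of E₁ = a₁b₁ᵀ and E₂ = a₂b₂ᵀ: S₀ = 3·E₁ − 3·E₂, S₁ = E₁ + 3·E₂, S₂ = −3·E₁ − E₂; reading off coefficients, c₁ = [3, 1, -3] and c₂ = [-3, 3, -1].
Hence T = [1, 3] ⊗ [1, -1, 1] ⊗ [3, 1, -3] + [1, 1] ⊗ [2, 1, 3] ⊗ [-3, 3, -1], so rank(T) ≤ 2.
These bounds meet, so rank(T) = 2.

2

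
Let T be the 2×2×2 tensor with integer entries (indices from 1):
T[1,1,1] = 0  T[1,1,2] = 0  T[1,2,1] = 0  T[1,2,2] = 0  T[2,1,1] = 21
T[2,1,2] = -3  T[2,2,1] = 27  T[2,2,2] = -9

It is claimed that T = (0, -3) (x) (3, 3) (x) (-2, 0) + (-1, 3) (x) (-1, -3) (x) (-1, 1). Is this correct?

Reconstruct entry (1,1,1) from the claimed factors: Σₗ aₗ[1]bₗ[1]cₗ[1] = (0)·(3)·(-2) + (-1)·(-1)·(-1) = -1, but T[1,1,1] = 0. The claim is false.

No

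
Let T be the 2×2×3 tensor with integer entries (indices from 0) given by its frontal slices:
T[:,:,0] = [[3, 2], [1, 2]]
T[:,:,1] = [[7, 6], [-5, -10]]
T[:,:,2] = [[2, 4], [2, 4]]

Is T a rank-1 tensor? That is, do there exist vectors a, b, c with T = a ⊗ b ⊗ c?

No

The mode-3 unfolding of T (rows indexed by k, columns by (i,j) = (0,0), (0,1), (1,0), (1,1)) is [[3, 2, 1, 2], [7, 6, -5, -10], [2, 4, 2, 4]].
There the 3×3 minor on rows k ∈ {0, 1, 2}, columns (i,j) ∈ {(0,0), (0,1), (1,0)} is det [[3, 2, 1], [7, 6, -5], [2, 4, 2]] = 64 ≠ 0, so this unfolding has rank ≥ 3; CP rank is at least every unfolding rank, so rank(T) ≥ 3.
In particular rank(T) ≥ 3 > 1, so T is not rank-1.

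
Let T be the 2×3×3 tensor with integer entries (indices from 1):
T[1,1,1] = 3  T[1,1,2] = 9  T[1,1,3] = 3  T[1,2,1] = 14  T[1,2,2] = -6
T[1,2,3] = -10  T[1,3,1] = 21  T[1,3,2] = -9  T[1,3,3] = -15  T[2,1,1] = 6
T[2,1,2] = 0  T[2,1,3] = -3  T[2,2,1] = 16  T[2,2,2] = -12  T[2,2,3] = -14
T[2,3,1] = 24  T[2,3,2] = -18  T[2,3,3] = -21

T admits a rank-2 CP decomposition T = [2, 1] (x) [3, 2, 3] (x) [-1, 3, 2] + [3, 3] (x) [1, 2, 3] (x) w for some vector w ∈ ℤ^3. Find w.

w = [3, -3, -3]

Subtract the known terms from T to get the rank-1 residual R = [3, 3] (x) [1, 2, 3] (x) w, so R[i,j,k] = a[i]·b[j]·w[k]. Pick indices with nonzero a[1]·b[1] = (3)·(1) = 3. Only the fibre through (1,1,·) is needed: R[1,1,:] = T[1,1,:] − Σₗ aₗ[1]bₗ[1]cₗ = [3, 9, 3] − (2)·(3)·[-1, 3, 2] = [9, -9, -9]. Then w[k] = R[1,1,k] / 3 for each k, giving w = [9, -9, -9] / 3 = [3, -3, -3].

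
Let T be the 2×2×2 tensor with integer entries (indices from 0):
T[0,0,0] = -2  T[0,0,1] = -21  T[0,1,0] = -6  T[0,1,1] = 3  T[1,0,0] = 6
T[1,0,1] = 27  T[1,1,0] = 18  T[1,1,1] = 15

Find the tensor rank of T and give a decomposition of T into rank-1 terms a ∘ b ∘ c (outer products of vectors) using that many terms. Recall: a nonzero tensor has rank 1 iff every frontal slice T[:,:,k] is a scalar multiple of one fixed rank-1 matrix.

rank(T) = 2

Lower bound: the mode-3 unfolding of T (rows indexed by k, columns by (i,j) = (0,0), (0,1), (1,0), (1,1)) is [[-2, -6, 6, 18], [-21, 3, 27, 15]].
There the 2×2 minor on rows k ∈ {0, 1}, columns (i,j) ∈ {(0,0), (0,1)} is det [[-2, -6], [-21, 3]] = -132 ≠ 0, so this unfolding has rank ≥ 2; CP rank is at least every unfolding rank, so rank(T) ≥ 2. (This is only a lower bound: in general the CP rank may exceed every unfolding rank, so we still need to exhibit 2 rank-1 terms summing to T.)
Upper bound — finding two terms. Write S_k = T[:,:,k] for the frontal slices: S₀ = [[-2, -6], [6, 18]], S₁ = [[-21, 3], [27, 15]].
If T = a₁ ∘ b₁ ∘ c₁ + a₂ ∘ b₂ ∘ c₂ then each S_k = c₁[k]·a₁b₁ᵀ + c₂[k]·a₂b₂ᵀ. S₀ and S₁ are linearly independent, so a₁b₁ᵀ and a₂b₂ᵀ must span the same plane of matrices: they are the rank-1 matrices of the form x·S₀ + y·S₁.
det(x·S₀ + y·S₁) is −264·xy − 396·y² = (-132)·(2·x + 3·y)(y), vanishing at (x:y) = (3:-2) and (1:0).
M₁ = 3·S₀ − 2·S₁ = [[36, -24], [-36, 24]] = 12·[1, -1][3, -2]ᵀ and M₂ = S₀ = [[-2, -6], [6, 18]] = (-2)·[1, -3][1, 3]ᵀ, so take a₁ = [1, -1], b₁ = [3, -2], a₂ = [1, -3], b₂ = [1, 3].
Each slice is an integer combination of E₁ = a₁b₁ᵀ and E₂ = a₂b₂ᵀ: S₀ = −2·E₂, S₁ = −6·E₁ − 3·E₂; reading off coefficients, c₁ = [0, -6] and c₂ = [-2, -3].
Hence T = [1, -1] ∘ [3, -2] ∘ [0, -6] + [1, -3] ∘ [1, 3] ∘ [-2, -3], so rank(T) ≤ 2.
These bounds meet, so rank(T) = 2.
Check entry T[1,1,0] = 18: (-1)·(-2)·(0) + (-3)·(3)·(-2) = 18.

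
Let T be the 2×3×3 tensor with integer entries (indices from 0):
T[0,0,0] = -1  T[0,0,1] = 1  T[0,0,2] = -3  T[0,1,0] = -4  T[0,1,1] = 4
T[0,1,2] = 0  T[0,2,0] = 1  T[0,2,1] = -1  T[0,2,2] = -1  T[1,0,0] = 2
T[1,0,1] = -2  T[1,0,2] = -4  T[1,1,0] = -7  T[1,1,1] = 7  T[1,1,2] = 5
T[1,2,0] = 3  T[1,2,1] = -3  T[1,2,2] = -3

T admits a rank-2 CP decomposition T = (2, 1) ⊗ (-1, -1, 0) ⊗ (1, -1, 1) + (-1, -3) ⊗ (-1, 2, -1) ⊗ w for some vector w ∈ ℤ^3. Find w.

Subtract the known terms from T to get the rank-1 residual R = (-1, -3) ⊗ (-1, 2, -1) ⊗ w, so R[i,j,k] = a[i]·b[j]·w[k]. Pick indices with nonzero a[0]·b[0] = (-1)·(-1) = 1. Only the fibre through (0,0,·) is needed: R[0,0,:] = T[0,0,:] − Σₗ aₗ[0]bₗ[0]cₗ = [-1, 1, -3] − (2)·(-1)·(1, -1, 1) = [1, -1, -1]. Then w[k] = R[0,0,k] / 1 for each k, giving w = [1, -1, -1] / 1 = (1, -1, -1).

w = (1, -1, -1)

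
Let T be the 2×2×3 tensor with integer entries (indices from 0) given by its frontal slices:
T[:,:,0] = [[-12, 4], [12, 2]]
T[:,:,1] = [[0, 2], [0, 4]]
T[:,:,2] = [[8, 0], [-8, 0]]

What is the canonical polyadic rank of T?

3

Lower bound: the mode-3 unfolding of T (rows indexed by k, columns by (i,j) = (0,0), (0,1), (1,0), (1,1)) is [[-12, 4, 12, 2], [0, 2, 0, 4], [8, 0, -8, 0]].
There the 3×3 minor on rows k ∈ {0, 1, 2}, columns (i,j) ∈ {(0,0), (0,1), (1,1)} is det [[-12, 4, 2], [0, 2, 4], [8, 0, 0]] = 96 ≠ 0, so this unfolding has rank ≥ 3; CP rank is at least every unfolding rank, so rank(T) ≥ 3. (Unfolding ranks only ever bound the CP rank from below — rank(T) can be strictly larger than all of them — so the matching upper bound has to come from an explicit 3-term decomposition.)
Upper bound: T is a sum of 3 rank-1 terms, T = [1, -1] ⊗ [1, 0] ⊗ [-8, 0, 8] + [1, -1] ⊗ [2, -1] ⊗ [-2, 0, 0] + [1, 2] ⊗ [0, 1] ⊗ [2, 2, 0] (written with every a and b primitive with positive leading entry and the scale carried by c; CP decompositions are not unique, and this one is verified by expanding entrywise), so rank(T) ≤ 3.
These bounds meet, so rank(T) = 3.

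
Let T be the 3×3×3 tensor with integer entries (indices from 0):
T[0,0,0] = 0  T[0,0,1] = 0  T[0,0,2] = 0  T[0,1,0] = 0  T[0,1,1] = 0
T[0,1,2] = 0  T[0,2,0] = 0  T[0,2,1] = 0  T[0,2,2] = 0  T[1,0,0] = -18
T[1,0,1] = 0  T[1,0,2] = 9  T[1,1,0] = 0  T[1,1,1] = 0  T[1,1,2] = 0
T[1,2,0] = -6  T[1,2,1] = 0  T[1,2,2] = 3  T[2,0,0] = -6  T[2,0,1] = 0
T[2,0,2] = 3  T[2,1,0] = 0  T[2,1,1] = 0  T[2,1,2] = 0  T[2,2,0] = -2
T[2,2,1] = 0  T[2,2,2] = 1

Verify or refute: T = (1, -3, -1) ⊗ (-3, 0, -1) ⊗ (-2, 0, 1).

No

Reconstruct entry (0,0,0) from the claimed factors: Σₗ aₗ[0]bₗ[0]cₗ[0] = (1)·(-3)·(-2) = 6, but T[0,0,0] = 0. The claim is false.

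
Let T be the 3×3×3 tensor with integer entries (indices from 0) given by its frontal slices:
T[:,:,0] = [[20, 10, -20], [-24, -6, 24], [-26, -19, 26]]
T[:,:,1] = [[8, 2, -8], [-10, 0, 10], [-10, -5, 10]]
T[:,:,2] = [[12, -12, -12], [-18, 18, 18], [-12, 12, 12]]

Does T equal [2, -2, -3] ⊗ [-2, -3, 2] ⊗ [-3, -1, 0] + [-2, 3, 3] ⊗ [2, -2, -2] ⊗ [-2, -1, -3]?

Reconstruct entry (2,0,0) from the claimed factors: Σₗ aₗ[2]bₗ[0]cₗ[0] = (-3)·(-2)·(-3) + (3)·(2)·(-2) = -30, but T[2,0,0] = -26. The claim is false.

No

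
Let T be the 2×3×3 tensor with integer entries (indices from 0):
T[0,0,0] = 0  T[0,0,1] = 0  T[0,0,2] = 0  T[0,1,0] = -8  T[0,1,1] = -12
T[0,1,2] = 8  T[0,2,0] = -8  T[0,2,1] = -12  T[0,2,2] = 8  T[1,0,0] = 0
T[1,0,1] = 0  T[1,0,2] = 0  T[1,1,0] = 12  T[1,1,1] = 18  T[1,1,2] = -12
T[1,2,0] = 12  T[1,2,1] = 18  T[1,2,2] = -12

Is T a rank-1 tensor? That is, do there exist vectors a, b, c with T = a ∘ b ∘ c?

If T = a ∘ b ∘ c then every fibre of T is a multiple of the corresponding factor, so read the factors off the fibres through the nonzero entry T[0,1,0] = -8.
The mode-1 fibre T[:,1,0] = [-8, 12] gives a = [2, -3] (primitive direction); the mode-2 fibre T[0,:,0] = [0, -8, -8] gives b = [0, 1, 1]; then c[k] = T[0,1,k] / (a[0]·b[1]) = [-8, -12, 8] / 2 = [-4, -6, 4].
Expanding [2, -3] ∘ [0, 1, 1] ∘ [-4, -6, 4] reproduces all 18 entries of T, so T = [2, -3] ∘ [0, 1, 1] ∘ [-4, -6, 4] and rank(T) ≤ 1.
Equivalently every frontal slice T[:,:,k] is c[k] times the rank-1 matrix [2, -3] ∘ [0, 1, 1]. So T has rank 1 (it is nonzero).

Yes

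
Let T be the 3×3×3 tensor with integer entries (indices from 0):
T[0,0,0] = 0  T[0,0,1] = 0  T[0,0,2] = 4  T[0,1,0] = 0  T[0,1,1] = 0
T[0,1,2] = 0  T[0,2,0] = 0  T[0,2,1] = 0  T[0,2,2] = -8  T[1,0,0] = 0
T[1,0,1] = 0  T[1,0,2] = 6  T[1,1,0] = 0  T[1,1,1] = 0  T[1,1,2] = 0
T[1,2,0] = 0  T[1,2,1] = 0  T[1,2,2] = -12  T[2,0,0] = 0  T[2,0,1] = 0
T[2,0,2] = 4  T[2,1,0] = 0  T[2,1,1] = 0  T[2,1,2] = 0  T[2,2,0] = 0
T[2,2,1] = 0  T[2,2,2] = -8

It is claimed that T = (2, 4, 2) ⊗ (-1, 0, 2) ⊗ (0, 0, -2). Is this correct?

Reconstruct entry (1,0,2) from the claimed factors: Σₗ aₗ[1]bₗ[0]cₗ[2] = (4)·(-1)·(-2) = 8, but T[1,0,2] = 6. The claim is false.

No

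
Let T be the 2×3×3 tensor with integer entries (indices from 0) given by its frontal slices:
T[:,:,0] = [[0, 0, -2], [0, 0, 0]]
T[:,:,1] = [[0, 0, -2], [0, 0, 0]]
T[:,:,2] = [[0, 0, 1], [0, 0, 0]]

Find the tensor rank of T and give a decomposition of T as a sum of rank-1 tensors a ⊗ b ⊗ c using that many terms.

Lower bound: T ≠ 0 (e.g. T[0,2,0] = -2), so rank(T) ≥ 1.
Upper bound: if T = a ⊗ b ⊗ c then every fibre of T is a multiple of the corresponding factor, so read the factors off the fibres through the nonzero entry T[0,2,0] = -2.
The mode-1 fibre T[:,2,0] = [-2, 0] gives a = [1, 0] (primitive direction); the mode-2 fibre T[0,:,0] = [0, 0, -2] gives b = [0, 0, 1]; then c[k] = T[0,2,k] / (a[0]·b[2]) = [-2, -2, 1] / 1 = [-2, -2, 1].
Expanding [1, 0] ⊗ [0, 0, 1] ⊗ [-2, -2, 1] reproduces all 18 entries of T, so T = [1, 0] ⊗ [0, 0, 1] ⊗ [-2, -2, 1] and rank(T) ≤ 1.
These bounds meet, so rank(T) = 1.
Check entry T[1,0,1] = 0: (0)·(0)·(-2) = 0.

rank(T) = 1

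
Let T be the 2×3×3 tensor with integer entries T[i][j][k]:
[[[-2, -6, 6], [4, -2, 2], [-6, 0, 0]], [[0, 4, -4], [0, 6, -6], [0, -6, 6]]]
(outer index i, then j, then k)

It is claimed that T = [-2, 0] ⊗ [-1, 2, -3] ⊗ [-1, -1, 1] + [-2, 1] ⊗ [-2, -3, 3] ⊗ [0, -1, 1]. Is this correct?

Reconstruct entry (1,0,1) from the claimed factors: Σₗ aₗ[1]bₗ[0]cₗ[1] = (0)·(-1)·(-1) + (1)·(-2)·(-1) = 2, but T[1,0,1] = 4. The claim is false.

No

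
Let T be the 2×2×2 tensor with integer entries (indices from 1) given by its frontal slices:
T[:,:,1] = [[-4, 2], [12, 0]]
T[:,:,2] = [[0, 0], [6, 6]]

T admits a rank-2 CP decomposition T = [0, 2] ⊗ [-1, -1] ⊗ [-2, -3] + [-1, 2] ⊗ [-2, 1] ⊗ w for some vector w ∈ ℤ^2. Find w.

Subtract the known terms from T to get the rank-1 residual R = [-1, 2] ⊗ [-2, 1] ⊗ w, so R[i,j,k] = a[i]·b[j]·w[k]. Pick indices with nonzero a[1]·b[1] = (-1)·(-2) = 2. Only the fibre through (1,1,·) is needed: R[1,1,:] = T[1,1,:] − Σₗ aₗ[1]bₗ[1]cₗ = [-4, 0] − (0)·(-1)·[-2, -3] = [-4, 0]. Then w[k] = R[1,1,k] / 2 for each k, giving w = [-4, 0] / 2 = [-2, 0].

w = [-2, 0]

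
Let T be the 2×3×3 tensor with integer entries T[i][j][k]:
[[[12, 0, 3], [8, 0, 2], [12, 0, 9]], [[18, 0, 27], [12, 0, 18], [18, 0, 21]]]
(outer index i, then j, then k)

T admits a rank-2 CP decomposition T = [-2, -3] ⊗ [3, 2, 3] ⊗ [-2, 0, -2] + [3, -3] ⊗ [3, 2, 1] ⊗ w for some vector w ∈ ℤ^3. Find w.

Subtract the known terms from T to get the rank-1 residual R = [3, -3] ⊗ [3, 2, 1] ⊗ w, so R[i,j,k] = a[i]·b[j]·w[k]. Pick indices with nonzero a[0]·b[0] = (3)·(3) = 9. Only the fibre through (0,0,·) is needed: R[0,0,:] = T[0,0,:] − Σₗ aₗ[0]bₗ[0]cₗ = [12, 0, 3] − (-2)·(3)·[-2, 0, -2] = [0, 0, -9]. Then w[k] = R[0,0,k] / 9 for each k, giving w = [0, 0, -9] / 9 = [0, 0, -1].

w = [0, 0, -1]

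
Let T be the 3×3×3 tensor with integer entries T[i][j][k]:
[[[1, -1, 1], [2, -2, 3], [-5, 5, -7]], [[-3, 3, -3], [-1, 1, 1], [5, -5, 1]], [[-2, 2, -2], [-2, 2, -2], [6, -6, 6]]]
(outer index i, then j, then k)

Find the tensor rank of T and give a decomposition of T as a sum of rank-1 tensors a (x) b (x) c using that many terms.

rank(T) = 2

Lower bound: the mode-2 unfolding of T (rows indexed by j, columns by (i,k) = (0,0), (0,1), (0,2), (1,0), (1,1), (1,2), (2,0), (2,1), (2,2)) is [[1, -1, 1, -3, 3, -3, -2, 2, -2], [2, -2, 3, -1, 1, 1, -2, 2, -2], [-5, 5, -7, 5, -5, 1, 6, -6, 6]].
There the 2×2 minor on rows j ∈ {0, 1}, columns (i,k) ∈ {(0,0), (0,2)} is det [[1, 1], [2, 3]] = 1 ≠ 0, so this unfolding has rank ≥ 2; CP rank is at least every unfolding rank, so rank(T) ≥ 2. (Flattening ranks never certify an upper bound on CP rank; for that we must actually write T with 2 rank-1 terms.)
Upper bound — finding two terms. Write S_k = T[:,:,k] for the frontal slices: S₀ = [[1, 2, -5], [-3, -1, 5], [-2, -2, 6]], S₁ = [[-1, -2, 5], [3, 1, -5], [2, 2, -6]], S₂ = [[1, 3, -7], [-3, 1, 1], [-2, -2, 6]].
If T = a₁ (x) b₁ (x) c₁ + a₂ (x) b₂ (x) c₂ then each S_k = c₁[k]·a₁b₁ᵀ + c₂[k]·a₂b₂ᵀ. S₀ and S₂ are linearly independent, so a₁b₁ᵀ and a₂b₂ᵀ must span the same plane of matrices: they are the rank-1 matrices of the form x·S₀ + y·S₂.
The 2×2 minor of x·S₀ + y·S₂ on rows {0,1}, columns {0,1} is 5·x² + 15·xy + 10·y² = 5·(x + 2·y)(x + y), vanishing at (x:y) = (2:-1) and (1:-1).
M₁ = 2·S₀ − S₂ = [[1, 1, -3], [-3, -3, 9], [-2, -2, 6]] = (1, -3, -2)(1, 1, -3)ᵀ and M₂ = S₀ − S₂ = [[0, -1, 2], [0, -2, 4], [0, 0, 0]] = −(1, 2, 0)(0, 1, -2)ᵀ, so take a₁ = (1, -3, -2), b₁ = (1, 1, -3), a₂ = (1, 2, 0), b₂ = (0, 1, -2).
Each slice is an integer combination of E₁ = a₁b₁ᵀ and E₂ = a₂b₂ᵀ: S₀ = E₁ + E₂, S₁ = −E₁ − E₂, S₂ = E₁ + 2·E₂; reading off coefficients, c₁ = (1, -1, 1) and c₂ = (1, -1, 2).
Hence T = (1, -3, -2) (x) (1, 1, -3) (x) (1, -1, 1) + (1, 2, 0) (x) (0, 1, -2) (x) (1, -1, 2), so rank(T) ≤ 2.
These bounds meet, so rank(T) = 2.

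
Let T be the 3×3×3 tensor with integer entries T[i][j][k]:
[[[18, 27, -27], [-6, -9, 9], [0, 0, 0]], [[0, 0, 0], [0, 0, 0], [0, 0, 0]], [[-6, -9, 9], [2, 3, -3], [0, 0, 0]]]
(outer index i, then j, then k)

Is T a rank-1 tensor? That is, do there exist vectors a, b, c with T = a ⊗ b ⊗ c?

If T = a ⊗ b ⊗ c then every fibre of T is a multiple of the corresponding factor, so read the factors off the fibres through the nonzero entry T[0,0,0] = 18.
The mode-1 fibre T[:,0,0] = [18, 0, -6] gives a = [3, 0, -1] (primitive direction); the mode-2 fibre T[0,:,0] = [18, -6, 0] gives b = [3, -1, 0]; then c[k] = T[0,0,k] / (a[0]·b[0]) = [18, 27, -27] / 9 = [2, 3, -3].
Expanding [3, 0, -1] ⊗ [3, -1, 0] ⊗ [2, 3, -3] reproduces all 27 entries of T, so T = [3, 0, -1] ⊗ [3, -1, 0] ⊗ [2, 3, -3] and rank(T) ≤ 1.
Equivalently every frontal slice T[:,:,k] is c[k] times the rank-1 matrix [3, 0, -1] ⊗ [3, -1, 0]. So T has rank 1 (it is nonzero).

Yes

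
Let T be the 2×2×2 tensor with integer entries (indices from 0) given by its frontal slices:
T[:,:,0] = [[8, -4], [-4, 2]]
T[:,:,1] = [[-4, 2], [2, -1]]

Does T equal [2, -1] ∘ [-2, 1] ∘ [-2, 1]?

Reconstruct entrywise from the claimed factors. For example, T[1,0,0] = -4 and Σₗ aₗ[1]bₗ[0]cₗ[0] = (-1)·(-2)·(-2) = -4; checking all 8 entries, every one matches. The claim holds.

Yes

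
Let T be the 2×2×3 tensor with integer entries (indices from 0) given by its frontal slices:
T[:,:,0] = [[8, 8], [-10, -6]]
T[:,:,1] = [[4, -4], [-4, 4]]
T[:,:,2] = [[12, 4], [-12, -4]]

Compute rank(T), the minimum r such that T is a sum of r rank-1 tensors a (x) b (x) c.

Lower bound: in the mode-3 unfolding of T (rows indexed by k, columns by (i,j)) the 3×3 minor on rows k ∈ {0, 1, 2}, columns (i,j) ∈ {(0,0), (0,1), (1,0)} is det [[8, 8, -10], [4, -4, -4], [12, 4, -12]] = -128 ≠ 0, so that unfolding has rank ≥ 3 and hence rank(T) ≥ 3 (CP rank is at least every unfolding rank, though it can be larger).
Upper bound: T is a sum of 3 rank-1 terms, T = (0, 1) (x) (1, -1) (x) (-2, -2, -2) + (1, -1) (x) (1, 1) (x) (8, 0, 8) + (2, -1) (x) (1, -1) (x) (0, 2, 2) (written with every a and b primitive with positive leading entry and the scale carried by c; CP decompositions are not unique, and this one is verified by expanding entrywise), so rank(T) ≤ 3.
These bounds meet, so rank(T) = 3.

3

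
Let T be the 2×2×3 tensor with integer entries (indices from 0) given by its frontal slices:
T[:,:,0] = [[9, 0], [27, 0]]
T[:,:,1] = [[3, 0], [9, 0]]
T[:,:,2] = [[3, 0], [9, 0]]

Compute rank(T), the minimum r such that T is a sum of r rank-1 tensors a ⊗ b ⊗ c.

Lower bound: T ≠ 0 (e.g. T[0,0,0] = 9), so rank(T) ≥ 1.
Upper bound: the mode-1 fibre T[:,0,0] = [9, 27] gives a = [1, 3] (primitive direction); the mode-2 fibre T[0,:,0] = [9, 0] gives b = [1, 0]; then c[k] = T[0,0,k] / (a[0]·b[0]) = [9, 3, 3] / 1 = [9, 3, 3].
Expanding [1, 3] ⊗ [1, 0] ⊗ [9, 3, 3] reproduces all 12 entries of T, so T = [1, 3] ⊗ [1, 0] ⊗ [9, 3, 3] and rank(T) ≤ 1.
These bounds meet, so rank(T) = 1.

1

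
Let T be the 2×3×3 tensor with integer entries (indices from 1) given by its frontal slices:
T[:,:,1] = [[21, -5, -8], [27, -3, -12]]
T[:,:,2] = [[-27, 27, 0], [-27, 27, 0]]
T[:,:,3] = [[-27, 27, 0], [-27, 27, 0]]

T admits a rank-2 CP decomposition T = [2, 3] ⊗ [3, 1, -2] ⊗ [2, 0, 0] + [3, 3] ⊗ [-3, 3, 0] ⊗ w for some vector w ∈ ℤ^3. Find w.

w = [-1, 3, 3]

Subtract the known terms from T to get the rank-1 residual R = [3, 3] ⊗ [-3, 3, 0] ⊗ w, so R[i,j,k] = a[i]·b[j]·w[k]. Pick indices with nonzero a[1]·b[1] = (3)·(-3) = -9. Only the fibre through (1,1,·) is needed: R[1,1,:] = T[1,1,:] − Σₗ aₗ[1]bₗ[1]cₗ = [21, -27, -27] − (2)·(3)·[2, 0, 0] = [9, -27, -27]. Then w[k] = R[1,1,k] / -9 for each k, giving w = [9, -27, -27] / -9 = [-1, 3, 3].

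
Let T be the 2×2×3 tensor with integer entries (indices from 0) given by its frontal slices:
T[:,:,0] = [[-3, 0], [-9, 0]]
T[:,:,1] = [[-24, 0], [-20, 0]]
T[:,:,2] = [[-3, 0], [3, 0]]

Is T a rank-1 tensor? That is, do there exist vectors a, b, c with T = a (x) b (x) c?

The mode-1 unfolding of T (rows indexed by i, columns by (j,k) = (0,0), (0,1), (0,2), (1,0), (1,1), (1,2)) is [[-3, -24, -3, 0, 0, 0], [-9, -20, 3, 0, 0, 0]].
There the 2×2 minor on rows i ∈ {0, 1}, columns (j,k) ∈ {(0,0), (0,1)} is det [[-3, -24], [-9, -20]] = -156 ≠ 0, so this unfolding has rank ≥ 2; CP rank is at least every unfolding rank, so rank(T) ≥ 2.
In particular rank(T) ≥ 2 > 1, so T is not rank-1.

No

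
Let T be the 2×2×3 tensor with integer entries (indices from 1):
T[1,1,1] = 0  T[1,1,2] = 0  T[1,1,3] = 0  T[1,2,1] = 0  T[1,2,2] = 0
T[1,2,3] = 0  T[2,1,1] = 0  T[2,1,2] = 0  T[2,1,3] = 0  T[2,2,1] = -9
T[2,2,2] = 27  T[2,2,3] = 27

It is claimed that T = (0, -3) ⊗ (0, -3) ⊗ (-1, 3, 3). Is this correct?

Yes

Reconstruct entrywise from the claimed factors. For example, T[1,2,1] = 0 and Σₗ aₗ[1]bₗ[2]cₗ[1] = (0)·(-3)·(-1) = 0; checking all 12 entries, every one matches. The claim holds.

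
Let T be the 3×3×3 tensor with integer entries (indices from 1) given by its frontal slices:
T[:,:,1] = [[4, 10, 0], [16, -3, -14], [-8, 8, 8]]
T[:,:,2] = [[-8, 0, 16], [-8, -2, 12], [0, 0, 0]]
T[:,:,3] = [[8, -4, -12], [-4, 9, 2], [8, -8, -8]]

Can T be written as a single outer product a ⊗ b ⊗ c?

The mode-3 unfolding of T (rows indexed by k, columns by (i,j) = (1,1), (1,2), (1,3), (2,1), (2,2), (2,3), (3,1), (3,2), (3,3)) is [[4, 10, 0, 16, -3, -14, -8, 8, 8], [-8, 0, 16, -8, -2, 12, 0, 0, 0], [8, -4, -12, -4, 9, 2, 8, -8, -8]].
There the 3×3 minor on rows k ∈ {1, 2, 3}, columns (i,j) ∈ {(1,1), (1,2), (1,3)} is det [[4, 10, 0], [-8, 0, 16], [8, -4, -12]] = 576 ≠ 0, so this unfolding has rank ≥ 3; CP rank is at least every unfolding rank, so rank(T) ≥ 3.
In particular rank(T) ≥ 3 > 1, so T is not rank-1.

No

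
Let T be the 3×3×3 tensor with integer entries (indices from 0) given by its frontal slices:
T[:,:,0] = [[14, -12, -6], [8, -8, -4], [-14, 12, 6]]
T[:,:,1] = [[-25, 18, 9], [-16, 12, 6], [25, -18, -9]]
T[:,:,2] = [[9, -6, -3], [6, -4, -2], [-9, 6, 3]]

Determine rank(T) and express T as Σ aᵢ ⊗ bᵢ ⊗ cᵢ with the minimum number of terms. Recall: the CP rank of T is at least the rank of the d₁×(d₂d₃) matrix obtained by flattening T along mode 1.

rank(T) = 2

Lower bound: in the mode-2 unfolding of T (rows indexed by j, columns by (i,k)) the 2×2 minor on rows j ∈ {0, 1}, columns (i,k) ∈ {(0,0), (0,1)} is det [[14, -25], [-12, 18]] = -48 ≠ 0, so that unfolding has rank ≥ 2 and hence rank(T) ≥ 2 (CP rank is at least every unfolding rank, though it can be larger).
Upper bound: with S_k = T[:,:,k], the two rank-1 terms a₁b₁ᵀ, a₂b₂ᵀ are the rank-1 members of the pencil x·S₀ + y·S₁.
The 2×2 minor of x·S₀ + y·S₁ on rows {0,1}, columns {0,1} is −16·x² + 32·xy − 12·y² = (-4)·(2·x − 3·y)(2·x − y), vanishing at (x:y) = (3:2) and (1:2).
M₁ = 3·S₀ + 2·S₁ = [[-8, 0, 0], [-8, 0, 0], [8, 0, 0]] = (-8)·[1, 1, -1][1, 0, 0]ᵀ and M₂ = S₀ + 2·S₁ = [[-36, 24, 12], [-24, 16, 8], [36, -24, -12]] = (-4)·[3, 2, -3][3, -2, -1]ᵀ, so take a₁ = [1, 1, -1], b₁ = [1, 0, 0], a₂ = [3, 2, -3], b₂ = [3, -2, -1].
Each slice is an integer combination of E₁ = a₁b₁ᵀ and E₂ = a₂b₂ᵀ: S₀ = −4·E₁ + 2·E₂, S₁ = 2·E₁ − 3·E₂, S₂ = E₂; reading off coefficients, c₁ = [-4, 2, 0] and c₂ = [2, -3, 1].
Hence T = [1, 1, -1] ⊗ [1, 0, 0] ⊗ [-4, 2, 0] + [3, 2, -3] ⊗ [3, -2, -1] ⊗ [2, -3, 1], so rank(T) ≤ 2.
These bounds meet, so rank(T) = 2.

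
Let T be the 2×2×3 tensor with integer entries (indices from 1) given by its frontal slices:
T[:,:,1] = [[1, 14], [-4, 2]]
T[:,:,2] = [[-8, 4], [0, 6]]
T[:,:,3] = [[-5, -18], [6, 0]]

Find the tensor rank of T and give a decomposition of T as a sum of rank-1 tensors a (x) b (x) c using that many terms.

Lower bound: the mode-3 unfolding of T (rows indexed by k, columns by (i,j) = (1,1), (1,2), (2,1), (2,2)) is [[1, 14, -4, 2], [-8, 4, 0, 6], [-5, -18, 6, 0]].
There the 3×3 minor on rows k ∈ {1, 2, 3}, columns (i,j) ∈ {(1,1), (1,2), (2,1)} is det [[1, 14, -4], [-8, 4, 0], [-5, -18, 6]] = 40 ≠ 0, so this unfolding has rank ≥ 3; CP rank is at least every unfolding rank, so rank(T) ≥ 3. (This is only a lower bound: in general the CP rank may exceed every unfolding rank, so we still need to exhibit 3 rank-1 terms summing to T.)
Upper bound: T is a sum of 3 rank-1 terms, T = [1, 0] (x) [1, 2] (x) [1, 0, -1] + [2, -1] (x) [1, 1] (x) [2, -2, -4] + [2, 1] (x) [1, -2] (x) [-2, -2, 2] (written with every a and b primitive with positive leading entry and the scale carried by c; CP decompositions are not unique, and this one is verified by expanding entrywise), so rank(T) ≤ 3.
These bounds meet, so rank(T) = 3.
Check entry T[1,1,3] = -5: (1)·(1)·(-1) + (2)·(1)·(-4) + (2)·(1)·(2) = -5.

rank(T) = 3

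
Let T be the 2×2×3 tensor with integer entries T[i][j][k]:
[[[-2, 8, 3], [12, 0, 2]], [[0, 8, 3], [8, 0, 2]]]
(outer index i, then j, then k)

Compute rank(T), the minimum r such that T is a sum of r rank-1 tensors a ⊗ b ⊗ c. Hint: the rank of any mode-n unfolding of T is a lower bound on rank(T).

3

Lower bound: the mode-3 unfolding of T (rows indexed by k, columns by (i,j) = (0,0), (0,1), (1,0), (1,1)) is [[-2, 12, 0, 8], [8, 0, 8, 0], [3, 2, 3, 2]].
There the 3×3 minor on rows k ∈ {0, 1, 2}, columns (i,j) ∈ {(0,0), (0,1), (1,0)} is det [[-2, 12, 0], [8, 0, 8], [3, 2, 3]] = 32 ≠ 0, so this unfolding has rank ≥ 3; CP rank is at least every unfolding rank, so rank(T) ≥ 3. (This is only a lower bound: in general the CP rank may exceed every unfolding rank, so we still need to exhibit 3 rank-1 terms summing to T.)
Upper bound: T is a sum of 3 rank-1 terms, T = (1, 1) ⊗ (1, -2) ⊗ (-2, 0, -1) + (1, 1) ⊗ (1, 0) ⊗ (4, 8, 4) + (2, 1) ⊗ (1, -2) ⊗ (-2, 0, 0) (one valid choice — decompositions are not unique — normalised so each a, b is primitive with positive first nonzero entry; check it by expanding all entries), so rank(T) ≤ 3.
These bounds meet, so rank(T) = 3.
Check entry T[0,1,0] = 12: (1)·(-2)·(-2) + (1)·(0)·(4) + (2)·(-2)·(-2) = 12.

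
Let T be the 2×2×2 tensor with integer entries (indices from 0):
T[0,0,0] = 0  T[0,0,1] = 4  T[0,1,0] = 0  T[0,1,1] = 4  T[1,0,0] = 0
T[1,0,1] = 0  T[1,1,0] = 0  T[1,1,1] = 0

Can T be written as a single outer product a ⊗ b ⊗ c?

If T = a ⊗ b ⊗ c then every fibre of T is a multiple of the corresponding factor, so read the factors off the fibres through the nonzero entry T[0,0,1] = 4.
The mode-1 fibre T[:,0,1] = [4, 0] gives a = (1, 0) (primitive direction); the mode-2 fibre T[0,:,1] = [4, 4] gives b = (1, 1); then c[k] = T[0,0,k] / (a[0]·b[0]) = [0, 4] / 1 = (0, 4).
Expanding (1, 0) ⊗ (1, 1) ⊗ (0, 4) reproduces all 8 entries of T, so T = (1, 0) ⊗ (1, 1) ⊗ (0, 4) and rank(T) ≤ 1.
Equivalently every frontal slice T[:,:,k] is c[k] times the rank-1 matrix (1, 0) ⊗ (1, 1). So T has rank 1 (it is nonzero).

Yes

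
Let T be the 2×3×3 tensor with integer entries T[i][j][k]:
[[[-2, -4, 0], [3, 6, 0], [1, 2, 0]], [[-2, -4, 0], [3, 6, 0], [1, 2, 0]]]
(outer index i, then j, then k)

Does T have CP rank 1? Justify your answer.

Yes

If T = a ⊗ b ⊗ c then every fibre of T is a multiple of the corresponding factor, so read the factors off the fibres through the nonzero entry T[0,0,0] = -2.
The mode-1 fibre T[:,0,0] = [-2, -2] gives a = [1, 1] (primitive direction); the mode-2 fibre T[0,:,0] = [-2, 3, 1] gives b = [2, -3, -1]; then c[k] = T[0,0,k] / (a[0]·b[0]) = [-2, -4, 0] / 2 = [-1, -2, 0].
Expanding [1, 1] ⊗ [2, -3, -1] ⊗ [-1, -2, 0] reproduces all 18 entries of T, so T = [1, 1] ⊗ [2, -3, -1] ⊗ [-1, -2, 0] and rank(T) ≤ 1.
Equivalently every frontal slice T[:,:,k] is c[k] times the rank-1 matrix [1, 1] ⊗ [2, -3, -1]. So T has rank 1 (it is nonzero).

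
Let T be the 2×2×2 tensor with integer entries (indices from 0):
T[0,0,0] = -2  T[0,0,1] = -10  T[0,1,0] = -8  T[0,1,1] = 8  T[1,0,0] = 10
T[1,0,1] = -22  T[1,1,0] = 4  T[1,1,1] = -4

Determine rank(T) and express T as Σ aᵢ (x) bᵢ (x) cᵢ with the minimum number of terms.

rank(T) = 2

Lower bound: the mode-1 unfolding of T (rows indexed by i, columns by (j,k) = (0,0), (0,1), (1,0), (1,1)) is [[-2, -10, -8, 8], [10, -22, 4, -4]].
There the 2×2 minor on rows i ∈ {0, 1}, columns (j,k) ∈ {(0,0), (0,1)} is det [[-2, -10], [10, -22]] = 144 ≠ 0, so this unfolding has rank ≥ 2; CP rank is at least every unfolding rank, so rank(T) ≥ 2. (Unfolding ranks only ever bound the CP rank from below — rank(T) can be strictly larger than all of them — so the matching upper bound has to come from an explicit 2-term decomposition.)
Upper bound — finding two terms. Write S_k = T[:,:,k] for the frontal slices: S₀ = [[-2, -8], [10, 4]], S₁ = [[-10, 8], [-22, -4]].
If T = a₁ (x) b₁ (x) c₁ + a₂ (x) b₂ (x) c₂ then each S_k = c₁[k]·a₁b₁ᵀ + c₂[k]·a₂b₂ᵀ. S₀ and S₁ are linearly independent, so a₁b₁ᵀ and a₂b₂ᵀ must span the same plane of matrices: they are the rank-1 matrices of the form x·S₀ + y·S₁.
det(x·S₀ + y·S₁) is 72·x² − 288·xy + 216·y² = 72·(x − 3·y)(x − y), vanishing at (x:y) = (3:1) and (1:1).
M₁ = 3·S₀ + S₁ = [[-16, -16], [8, 8]] = (-8)·(2, -1)(1, 1)ᵀ and M₂ = S₀ + S₁ = [[-12, 0], [-12, 0]] = (-12)·(1, 1)(1, 0)ᵀ, so take a₁ = (2, -1), b₁ = (1, 1), a₂ = (1, 1), b₂ = (1, 0).
Each slice is an integer combination of E₁ = a₁b₁ᵀ and E₂ = a₂b₂ᵀ: S₀ = −4·E₁ + 6·E₂, S₁ = 4·E₁ − 18·E₂; reading off coefficients, c₁ = (-4, 4) and c₂ = (6, -18).
Hence T = (2, -1) (x) (1, 1) (x) (-4, 4) + (1, 1) (x) (1, 0) (x) (6, -18), so rank(T) ≤ 2.
These bounds meet, so rank(T) = 2.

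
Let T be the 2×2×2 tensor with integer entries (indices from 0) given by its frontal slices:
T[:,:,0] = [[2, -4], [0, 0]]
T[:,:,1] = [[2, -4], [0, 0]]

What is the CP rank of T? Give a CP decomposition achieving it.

Lower bound: T ≠ 0 (e.g. T[0,0,0] = 2), so rank(T) ≥ 1.
Upper bound: if T = a ⊗ b ⊗ c then every fibre of T is a multiple of the corresponding factor, so read the factors off the fibres through the nonzero entry T[0,0,0] = 2.
The mode-1 fibre T[:,0,0] = [2, 0] gives a = [1, 0] (primitive direction); the mode-2 fibre T[0,:,0] = [2, -4] gives b = [1, -2]; then c[k] = T[0,0,k] / (a[0]·b[0]) = [2, 2] / 1 = [2, 2].
Expanding [1, 0] ⊗ [1, -2] ⊗ [2, 2] reproduces all 8 entries of T, so T = [1, 0] ⊗ [1, -2] ⊗ [2, 2] and rank(T) ≤ 1.
These bounds meet, so rank(T) = 1.
Check entry T[1,0,1] = 0: (0)·(1)·(2) = 0.

rank(T) = 1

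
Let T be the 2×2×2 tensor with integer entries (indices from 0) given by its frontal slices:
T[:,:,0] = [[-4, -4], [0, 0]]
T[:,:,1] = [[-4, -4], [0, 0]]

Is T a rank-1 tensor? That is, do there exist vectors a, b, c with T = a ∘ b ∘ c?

The mode-1 fibre T[:,0,0] = [-4, 0] gives a = [1, 0] (primitive direction); the mode-2 fibre T[0,:,0] = [-4, -4] gives b = [1, 1]; then c[k] = T[0,0,k] / (a[0]·b[0]) = [-4, -4] / 1 = [-4, -4].
Expanding [1, 0] ∘ [1, 1] ∘ [-4, -4] reproduces all 8 entries of T, so T = [1, 0] ∘ [1, 1] ∘ [-4, -4] and rank(T) ≤ 1.
Equivalently every frontal slice T[:,:,k] is c[k] times the rank-1 matrix [1, 0] ∘ [1, 1]. So T has rank 1 (it is nonzero).

Yes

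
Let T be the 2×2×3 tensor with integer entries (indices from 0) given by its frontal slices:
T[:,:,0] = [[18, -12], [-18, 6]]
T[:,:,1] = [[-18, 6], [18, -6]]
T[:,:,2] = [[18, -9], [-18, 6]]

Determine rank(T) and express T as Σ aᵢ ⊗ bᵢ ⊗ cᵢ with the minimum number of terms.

Lower bound: the mode-1 unfolding of T (rows indexed by i, columns by (j,k) = (0,0), (0,1), (0,2), (1,0), (1,1), (1,2)) is [[18, -18, 18, -12, 6, -9], [-18, 18, -18, 6, -6, 6]].
There the 2×2 minor on rows i ∈ {0, 1}, columns (j,k) ∈ {(0,0), (1,0)} is det [[18, -12], [-18, 6]] = -108 ≠ 0, so this unfolding has rank ≥ 2; CP rank is at least every unfolding rank, so rank(T) ≥ 2. (Unfolding ranks only ever bound the CP rank from below — rank(T) can be strictly larger than all of them — so the matching upper bound has to come from an explicit 2-term decomposition.)
Upper bound — finding two terms. Write S_k = T[:,:,k] for the frontal slices: S₀ = [[18, -12], [-18, 6]], S₁ = [[-18, 6], [18, -6]], S₂ = [[18, -9], [-18, 6]].
If T = a₁ ⊗ b₁ ⊗ c₁ + a₂ ⊗ b₂ ⊗ c₂ then each S_k = c₁[k]·a₁b₁ᵀ + c₂[k]·a₂b₂ᵀ. S₀ and S₁ are linearly independent, so a₁b₁ᵀ and a₂b₂ᵀ must span the same plane of matrices: they are the rank-1 matrices of the form x·S₀ + y·S₁.
det(x·S₀ + y·S₁) is −108·x² + 108·xy = (-108)·(x − y)(x), vanishing at (x:y) = (1:1) and (0:1).
M₁ = S₀ + S₁ = [[0, -6], [0, 0]] = (-6)·[1, 0][0, 1]ᵀ and M₂ = S₁ = [[-18, 6], [18, -6]] = (-6)·[1, -1][3, -1]ᵀ, so take a₁ = [1, 0], b₁ = [0, 1], a₂ = [1, -1], b₂ = [3, -1].
Each slice is an integer combination of E₁ = a₁b₁ᵀ and E₂ = a₂b₂ᵀ: S₀ = −6·E₁ + 6·E₂, S₁ = −6·E₂, S₂ = −3·E₁ + 6·E₂; reading off coefficients, c₁ = [-6, 0, -3] and c₂ = [6, -6, 6].
Hence T = [1, 0] ⊗ [0, 1] ⊗ [-6, 0, -3] + [1, -1] ⊗ [3, -1] ⊗ [6, -6, 6], so rank(T) ≤ 2.
These bounds meet, so rank(T) = 2.

rank(T) = 2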